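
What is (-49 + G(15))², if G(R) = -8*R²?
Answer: 3418801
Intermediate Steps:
(-49 + G(15))² = (-49 - 8*15²)² = (-49 - 8*225)² = (-49 - 1800)² = (-1849)² = 3418801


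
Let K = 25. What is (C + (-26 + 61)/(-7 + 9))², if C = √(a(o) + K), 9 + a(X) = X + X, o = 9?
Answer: 1361/4 + 35*√34 ≈ 544.33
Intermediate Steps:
a(X) = -9 + 2*X (a(X) = -9 + (X + X) = -9 + 2*X)
C = √34 (C = √((-9 + 2*9) + 25) = √((-9 + 18) + 25) = √(9 + 25) = √34 ≈ 5.8309)
(C + (-26 + 61)/(-7 + 9))² = (√34 + (-26 + 61)/(-7 + 9))² = (√34 + 35/2)² = (35/2 + √34)²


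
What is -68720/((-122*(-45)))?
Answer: -6872/549 ≈ -12.517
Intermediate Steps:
-68720/((-122*(-45))) = -68720/5490 = -68720*1/5490 = -6872/549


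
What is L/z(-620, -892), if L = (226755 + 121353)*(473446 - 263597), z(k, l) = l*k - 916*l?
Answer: 6087509641/114176 ≈ 53317.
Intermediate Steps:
z(k, l) = -916*l + k*l (z(k, l) = k*l - 916*l = -916*l + k*l)
L = 73050115692 (L = 348108*209849 = 73050115692)
L/z(-620, -892) = 73050115692/((-892*(-916 - 620))) = 73050115692/((-892*(-1536))) = 73050115692/1370112 = 73050115692*(1/1370112) = 6087509641/114176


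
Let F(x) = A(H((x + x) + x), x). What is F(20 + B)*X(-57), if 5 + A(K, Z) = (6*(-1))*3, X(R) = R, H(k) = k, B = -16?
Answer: 1311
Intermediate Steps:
A(K, Z) = -23 (A(K, Z) = -5 + (6*(-1))*3 = -5 - 6*3 = -5 - 18 = -23)
F(x) = -23
F(20 + B)*X(-57) = -23*(-57) = 1311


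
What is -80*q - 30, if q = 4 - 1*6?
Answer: 130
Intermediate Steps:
q = -2 (q = 4 - 6 = -2)
-80*q - 30 = -80*(-2) - 30 = 160 - 30 = 130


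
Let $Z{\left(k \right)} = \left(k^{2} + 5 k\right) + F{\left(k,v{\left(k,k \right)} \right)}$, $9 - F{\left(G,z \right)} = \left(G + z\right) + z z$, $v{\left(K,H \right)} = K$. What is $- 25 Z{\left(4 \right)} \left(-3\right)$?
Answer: $1575$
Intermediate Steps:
$F{\left(G,z \right)} = 9 - G - z - z^{2}$ ($F{\left(G,z \right)} = 9 - \left(\left(G + z\right) + z z\right) = 9 - \left(\left(G + z\right) + z^{2}\right) = 9 - \left(G + z + z^{2}\right) = 9 - G - z - z^{2}$)
$Z{\left(k \right)} = 9 + 3 k$ ($Z{\left(k \right)} = \left(k^{2} + 5 k\right) - \left(-9 + k^{2} + 2 k\right) = 9 + 3 k$)
$- 25 Z{\left(4 \right)} \left(-3\right) = - 25 \left(9 + 3 \cdot 4\right) \left(-3\right) = - 25 \left(9 + 12\right) \left(-3\right) = \left(-25\right) 21 \left(-3\right) = \left(-525\right) \left(-3\right) = 1575$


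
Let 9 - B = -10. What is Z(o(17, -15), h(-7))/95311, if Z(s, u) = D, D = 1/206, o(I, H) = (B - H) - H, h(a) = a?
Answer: 1/19634066 ≈ 5.0932e-8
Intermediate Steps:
B = 19 (B = 9 - 1*(-10) = 9 + 10 = 19)
o(I, H) = 19 - 2*H (o(I, H) = (19 - H) - H = 19 - 2*H)
D = 1/206 ≈ 0.0048544
Z(s, u) = 1/206
Z(o(17, -15), h(-7))/95311 = (1/206)/95311 = (1/206)*(1/95311) = 1/19634066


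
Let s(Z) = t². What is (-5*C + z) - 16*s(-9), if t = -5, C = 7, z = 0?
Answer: -435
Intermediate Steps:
s(Z) = 25 (s(Z) = (-5)² = 25)
(-5*C + z) - 16*s(-9) = (-5*7 + 0) - 16*25 = (-35 + 0) - 400 = -35 - 400 = -435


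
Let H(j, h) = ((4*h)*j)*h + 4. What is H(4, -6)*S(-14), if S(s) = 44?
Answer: 25520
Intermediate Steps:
H(j, h) = 4 + 4*j*h² (H(j, h) = (4*h*j)*h + 4 = 4*j*h² + 4 = 4 + 4*j*h²)
H(4, -6)*S(-14) = (4 + 4*4*(-6)²)*44 = (4 + 4*4*36)*44 = (4 + 576)*44 = 580*44 = 25520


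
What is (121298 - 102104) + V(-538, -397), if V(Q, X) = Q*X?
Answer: 232780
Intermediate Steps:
(121298 - 102104) + V(-538, -397) = (121298 - 102104) - 538*(-397) = 19194 + 213586 = 232780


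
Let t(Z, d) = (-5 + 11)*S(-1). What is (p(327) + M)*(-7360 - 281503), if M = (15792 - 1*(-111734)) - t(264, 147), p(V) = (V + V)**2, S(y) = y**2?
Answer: -160387136668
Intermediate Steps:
t(Z, d) = 6 (t(Z, d) = (-5 + 11)*(-1)**2 = 6*1 = 6)
p(V) = 4*V**2 (p(V) = (2*V)**2 = 4*V**2)
M = 127520 (M = (15792 - 1*(-111734)) - 1*6 = (15792 + 111734) - 6 = 127526 - 6 = 127520)
(p(327) + M)*(-7360 - 281503) = (4*327**2 + 127520)*(-7360 - 281503) = (4*106929 + 127520)*(-288863) = (427716 + 127520)*(-288863) = 555236*(-288863) = -160387136668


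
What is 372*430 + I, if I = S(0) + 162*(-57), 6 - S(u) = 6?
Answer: 150726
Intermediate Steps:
S(u) = 0 (S(u) = 6 - 1*6 = 6 - 6 = 0)
I = -9234 (I = 0 + 162*(-57) = 0 - 9234 = -9234)
372*430 + I = 372*430 - 9234 = 159960 - 9234 = 150726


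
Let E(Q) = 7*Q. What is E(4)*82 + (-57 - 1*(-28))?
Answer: 2267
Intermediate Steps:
E(4)*82 + (-57 - 1*(-28)) = (7*4)*82 + (-57 - 1*(-28)) = 28*82 + (-57 + 28) = 2296 - 29 = 2267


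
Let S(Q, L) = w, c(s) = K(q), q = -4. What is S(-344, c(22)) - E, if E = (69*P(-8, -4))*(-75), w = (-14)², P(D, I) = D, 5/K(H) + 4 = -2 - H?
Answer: -41204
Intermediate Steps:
K(H) = 5/(-6 - H) (K(H) = 5/(-4 + (-2 - H)) = 5/(-6 - H))
c(s) = -5/2 (c(s) = -5/(6 - 4) = -5/2)
w = 196
S(Q, L) = 196
E = 41400 (E = (69*(-8))*(-75) = -552*(-75) = 41400)
S(-344, c(22)) - E = 196 - 1*41400 = 196 - 41400 = -41204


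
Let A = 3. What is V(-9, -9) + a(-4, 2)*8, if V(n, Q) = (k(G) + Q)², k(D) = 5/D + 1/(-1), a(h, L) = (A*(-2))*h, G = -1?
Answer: 417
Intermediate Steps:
a(h, L) = -6*h (a(h, L) = (3*(-2))*h = -6*h)
k(D) = -1 + 5/D (k(D) = 5/D + 1*(-1) = 5/D - 1 = -1 + 5/D)
V(n, Q) = (-6 + Q)² (V(n, Q) = ((5 - 1*(-1))/(-1) + Q)² = (-(5 + 1) + Q)² = (-1*6 + Q)² = (-6 + Q)²)
V(-9, -9) + a(-4, 2)*8 = (-6 - 9)² - 6*(-4)*8 = (-15)² + 24*8 = 225 + 192 = 417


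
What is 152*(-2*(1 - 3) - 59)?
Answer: -8360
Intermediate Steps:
152*(-2*(1 - 3) - 59) = 152*(-2*(-2) - 59) = 152*(4 - 59) = 152*(-55) = -8360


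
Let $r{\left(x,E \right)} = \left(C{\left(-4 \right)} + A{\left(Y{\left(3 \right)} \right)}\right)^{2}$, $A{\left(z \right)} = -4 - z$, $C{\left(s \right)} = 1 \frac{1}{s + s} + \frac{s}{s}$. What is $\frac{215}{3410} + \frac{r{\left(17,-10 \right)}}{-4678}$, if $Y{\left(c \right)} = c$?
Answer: $\frac{5618187}{102092672} \approx 0.05503$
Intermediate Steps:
$C{\left(s \right)} = 1 + \frac{1}{2 s}$ ($C{\left(s \right)} = 1 \frac{1}{2 s} + 1 = \frac{1}{2 s} + 1 = 1 + \frac{1}{2 s}$)
$r{\left(x,E \right)} = \frac{2401}{64}$ ($r{\left(x,E \right)} = \left(\frac{\frac{1}{2} - 4}{-4} - 7\right)^{2} = \left(\left(- \frac{1}{4}\right) \left(- \frac{7}{2}\right) - 7\right)^{2} = \left(\frac{7}{8} - 7\right)^{2} = \left(- \frac{49}{8}\right)^{2} = \frac{2401}{64}$)
$\frac{215}{3410} + \frac{r{\left(17,-10 \right)}}{-4678} = \frac{215}{3410} + \frac{2401}{64 \left(-4678\right)} = 215 \cdot \frac{1}{3410} + \frac{2401}{64} \left(- \frac{1}{4678}\right) = \frac{43}{682} - \frac{2401}{299392} = \frac{5618187}{102092672}$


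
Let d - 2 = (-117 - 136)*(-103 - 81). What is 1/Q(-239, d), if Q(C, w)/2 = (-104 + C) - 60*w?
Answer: -1/5587166 ≈ -1.7898e-7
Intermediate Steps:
d = 46554 (d = 2 + (-117 - 136)*(-103 - 81) = 2 - 253*(-184) = 2 + 46552 = 46554)
Q(C, w) = -208 - 120*w + 2*C (Q(C, w) = 2*((-104 + C) - 60*w) = 2*(-104 + C - 60*w) = -208 - 120*w + 2*C)
1/Q(-239, d) = 1/(-208 - 120*46554 + 2*(-239)) = 1/(-208 - 5586480 - 478) = 1/(-5587166) = -1/5587166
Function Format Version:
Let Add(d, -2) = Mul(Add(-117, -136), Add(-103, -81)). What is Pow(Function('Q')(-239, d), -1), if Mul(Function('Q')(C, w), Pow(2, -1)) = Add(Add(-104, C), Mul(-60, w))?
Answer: Rational(-1, 5587166) ≈ -1.7898e-7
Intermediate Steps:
d = 46554 (d = Add(2, Mul(Add(-117, -136), Add(-103, -81))) = Add(2, Mul(-253, -184)) = Add(2, 46552) = 46554)
Function('Q')(C, w) = Add(-208, Mul(-120, w), Mul(2, C)) (Function('Q')(C, w) = Mul(2, Add(Add(-104, C), Mul(-60, w))) = Mul(2, Add(-104, C, Mul(-60, w))) = Add(-208, Mul(-120, w), Mul(2, C)))
Pow(Function('Q')(-239, d), -1) = Pow(Add(-208, Mul(-120, 46554), Mul(2, -239)), -1) = Pow(Add(-208, -5586480, -478), -1) = Pow(-5587166, -1) = Rational(-1, 5587166)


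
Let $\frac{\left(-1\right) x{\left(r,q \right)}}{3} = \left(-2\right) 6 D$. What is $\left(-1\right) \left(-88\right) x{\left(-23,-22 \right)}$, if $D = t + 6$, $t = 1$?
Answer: $22176$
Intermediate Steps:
$D = 7$ ($D = 1 + 6 = 7$)
$x{\left(r,q \right)} = 252$ ($x{\left(r,q \right)} = - 3 \left(-2\right) 6 \cdot 7 = - 3 \left(\left(-12\right) 7\right) = \left(-3\right) \left(-84\right) = 252$)
$\left(-1\right) \left(-88\right) x{\left(-23,-22 \right)} = \left(-1\right) \left(-88\right) 252 = 88 \cdot 252 = 22176$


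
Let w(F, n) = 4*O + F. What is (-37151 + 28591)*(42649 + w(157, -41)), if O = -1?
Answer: -366385120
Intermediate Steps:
w(F, n) = -4 + F (w(F, n) = 4*(-1) + F = -4 + F)
(-37151 + 28591)*(42649 + w(157, -41)) = (-37151 + 28591)*(42649 + (-4 + 157)) = -8560*(42649 + 153) = -8560*42802 = -366385120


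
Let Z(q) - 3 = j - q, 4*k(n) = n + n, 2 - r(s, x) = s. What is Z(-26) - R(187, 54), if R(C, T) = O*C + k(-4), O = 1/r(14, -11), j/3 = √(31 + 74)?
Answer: 559/12 + 3*√105 ≈ 77.324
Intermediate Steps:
r(s, x) = 2 - s
j = 3*√105 (j = 3*√(31 + 74) = 3*√105 ≈ 30.741)
k(n) = n/2 (k(n) = (n + n)/4 = (2*n)/4 = n/2)
Z(q) = 3 - q + 3*√105 (Z(q) = 3 + (3*√105 - q) = 3 + (-q + 3*√105) = 3 - q + 3*√105)
O = -1/12 (O = 1/(2 - 1*14) = 1/(2 - 14) = 1/(-12) = -1/12 ≈ -0.083333)
R(C, T) = -2 - C/12 (R(C, T) = -C/12 + (½)*(-4) = -C/12 - 2 = -2 - C/12)
Z(-26) - R(187, 54) = (3 - 1*(-26) + 3*√105) - (-2 - 1/12*187) = (3 + 26 + 3*√105) - (-2 - 187/12) = (29 + 3*√105) - 1*(-211/12) = (29 + 3*√105) + 211/12 = 559/12 + 3*√105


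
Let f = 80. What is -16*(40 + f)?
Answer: -1920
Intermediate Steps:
-16*(40 + f) = -16*(40 + 80) = -16*120 = -1920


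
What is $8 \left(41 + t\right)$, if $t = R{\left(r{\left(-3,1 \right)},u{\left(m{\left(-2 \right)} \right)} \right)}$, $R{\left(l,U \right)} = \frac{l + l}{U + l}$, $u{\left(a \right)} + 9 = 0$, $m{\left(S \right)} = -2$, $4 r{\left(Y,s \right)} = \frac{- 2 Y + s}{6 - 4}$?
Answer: $\frac{21208}{65} \approx 326.28$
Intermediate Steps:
$r{\left(Y,s \right)} = - \frac{Y}{4} + \frac{s}{8}$ ($r{\left(Y,s \right)} = \frac{\left(- 2 Y + s\right) \frac{1}{6 - 4}}{4} = \frac{\left(s - 2 Y\right) \frac{1}{2}}{4} = \frac{\frac{s}{2} - Y}{4} = - \frac{Y}{4} + \frac{s}{8}$)
$u{\left(a \right)} = -9$ ($u{\left(a \right)} = -9 + 0 = -9$)
$R{\left(l,U \right)} = \frac{2 l}{U + l}$
$t = - \frac{14}{65}$ ($t = \frac{2 \left(\left(- \frac{1}{4}\right) \left(-3\right) + \frac{1}{8} \cdot 1\right)}{-9 + \left(\left(- \frac{1}{4}\right) \left(-3\right) + \frac{1}{8} \cdot 1\right)} = \frac{2 \left(\frac{3}{4} + \frac{1}{8}\right)}{-9 + \left(\frac{3}{4} + \frac{1}{8}\right)} = 2 \cdot \frac{7}{8} \frac{1}{-9 + \frac{7}{8}} = 2 \cdot \frac{7}{8} \frac{1}{- \frac{65}{8}} = 2 \cdot \frac{7}{8} \left(- \frac{8}{65}\right) = - \frac{14}{65} \approx -0.21538$)
$8 \left(41 + t\right) = 8 \left(41 - \frac{14}{65}\right) = 8 \cdot \frac{2651}{65} = \frac{21208}{65}$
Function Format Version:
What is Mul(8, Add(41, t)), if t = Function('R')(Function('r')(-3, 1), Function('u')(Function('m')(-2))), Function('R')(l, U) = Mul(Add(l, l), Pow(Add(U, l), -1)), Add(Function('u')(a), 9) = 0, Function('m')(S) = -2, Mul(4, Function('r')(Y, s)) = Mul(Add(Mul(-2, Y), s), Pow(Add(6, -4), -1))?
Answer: Rational(21208, 65) ≈ 326.28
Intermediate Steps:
Function('r')(Y, s) = Add(Mul(Rational(-1, 4), Y), Mul(Rational(1, 8), s)) (Function('r')(Y, s) = Mul(Rational(1, 4), Mul(Add(Mul(-2, Y), s), Pow(Add(6, -4), -1))) = Mul(Rational(1, 4), Mul(Add(s, Mul(-2, Y)), Pow(2, -1))) = Mul(Rational(1, 4), Mul(Add(s, Mul(-2, Y)), Rational(1, 2))) = Mul(Rational(1, 4), Add(Mul(Rational(1, 2), s), Mul(-1, Y))) = Add(Mul(Rational(-1, 4), Y), Mul(Rational(1, 8), s)))
Function('u')(a) = -9 (Function('u')(a) = Add(-9, 0) = -9)
Function('R')(l, U) = Mul(2, l, Pow(Add(U, l), -1)) (Function('R')(l, U) = Mul(Mul(2, l), Pow(Add(U, l), -1)) = Mul(2, l, Pow(Add(U, l), -1)))
t = Rational(-14, 65) (t = Mul(2, Add(Mul(Rational(-1, 4), -3), Mul(Rational(1, 8), 1)), Pow(Add(-9, Add(Mul(Rational(-1, 4), -3), Mul(Rational(1, 8), 1))), -1)) = Mul(2, Add(Rational(3, 4), Rational(1, 8)), Pow(Add(-9, Add(Rational(3, 4), Rational(1, 8))), -1)) = Mul(2, Rational(7, 8), Pow(Add(-9, Rational(7, 8)), -1)) = Mul(2, Rational(7, 8), Pow(Rational(-65, 8), -1)) = Mul(2, Rational(7, 8), Rational(-8, 65)) = Rational(-14, 65) ≈ -0.21538)
Mul(8, Add(41, t)) = Mul(8, Add(41, Rational(-14, 65))) = Mul(8, Rational(2651, 65)) = Rational(21208, 65)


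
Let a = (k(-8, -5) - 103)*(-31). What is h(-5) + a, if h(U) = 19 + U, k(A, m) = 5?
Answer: 3052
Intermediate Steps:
a = 3038 (a = (5 - 103)*(-31) = -98*(-31) = 3038)
h(-5) + a = (19 - 5) + 3038 = 14 + 3038 = 3052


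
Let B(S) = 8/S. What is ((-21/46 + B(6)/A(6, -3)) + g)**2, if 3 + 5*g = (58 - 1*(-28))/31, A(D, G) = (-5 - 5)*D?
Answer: 1130237161/4117788900 ≈ 0.27448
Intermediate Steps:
A(D, G) = -10*D
g = -7/155 (g = -3/5 + ((58 - 1*(-28))/31)/5 = -3/5 + ((58 + 28)*(1/31))/5 = -3/5 + (86*(1/31))/5 = -3/5 + (1/5)*(86/31) = -3/5 + 86/155 = -7/155 ≈ -0.045161)
((-21/46 + B(6)/A(6, -3)) + g)**2 = ((-21/46 + (8/6)/((-10*6))) - 7/155)**2 = ((-21*1/46 + (8*(1/6))/(-60)) - 7/155)**2 = ((-21/46 + (4/3)*(-1/60)) - 7/155)**2 = ((-21/46 - 1/45) - 7/155)**2 = (-991/2070 - 7/155)**2 = (-33619/64170)**2 = 1130237161/4117788900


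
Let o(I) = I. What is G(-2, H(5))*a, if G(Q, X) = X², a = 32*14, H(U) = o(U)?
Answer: 11200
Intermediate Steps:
H(U) = U
a = 448
G(-2, H(5))*a = 5²*448 = 25*448 = 11200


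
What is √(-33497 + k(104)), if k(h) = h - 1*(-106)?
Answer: I*√33287 ≈ 182.45*I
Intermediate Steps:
k(h) = 106 + h (k(h) = h + 106 = 106 + h)
√(-33497 + k(104)) = √(-33497 + (106 + 104)) = √(-33497 + 210) = √(-33287) = I*√33287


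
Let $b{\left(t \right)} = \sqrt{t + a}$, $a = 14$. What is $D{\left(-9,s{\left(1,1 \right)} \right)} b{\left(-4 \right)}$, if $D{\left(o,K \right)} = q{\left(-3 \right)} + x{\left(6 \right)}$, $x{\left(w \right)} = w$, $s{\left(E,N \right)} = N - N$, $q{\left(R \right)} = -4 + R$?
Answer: $- \sqrt{10} \approx -3.1623$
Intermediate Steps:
$s{\left(E,N \right)} = 0$
$D{\left(o,K \right)} = -1$ ($D{\left(o,K \right)} = \left(-4 - 3\right) + 6 = -7 + 6 = -1$)
$b{\left(t \right)} = \sqrt{14 + t}$ ($b{\left(t \right)} = \sqrt{t + 14} = \sqrt{14 + t}$)
$D{\left(-9,s{\left(1,1 \right)} \right)} b{\left(-4 \right)} = - \sqrt{14 - 4} = - \sqrt{10}$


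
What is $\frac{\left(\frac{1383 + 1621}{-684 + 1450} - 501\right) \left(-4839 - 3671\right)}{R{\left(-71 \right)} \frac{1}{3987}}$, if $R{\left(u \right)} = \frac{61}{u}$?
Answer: $- \frac{7518443027670}{383} \approx -1.963 \cdot 10^{10}$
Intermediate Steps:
$\frac{\left(\frac{1383 + 1621}{-684 + 1450} - 501\right) \left(-4839 - 3671\right)}{R{\left(-71 \right)} \frac{1}{3987}} = \frac{\left(\frac{1383 + 1621}{-684 + 1450} - 501\right) \left(-4839 - 3671\right)}{\frac{61}{-71} \cdot \frac{1}{3987}} = \frac{\left(\frac{3004}{766} - 501\right) \left(-8510\right)}{61 \left(- \frac{1}{71}\right) \frac{1}{3987}} = \frac{\left(3004 \cdot \frac{1}{766} - 501\right) \left(-8510\right)}{\left(- \frac{61}{71}\right) \frac{1}{3987}} = \frac{\left(\frac{1502}{383} - 501\right) \left(-8510\right)}{- \frac{61}{283077}} = \left(- \frac{190381}{383}\right) \left(-8510\right) \left(- \frac{283077}{61}\right) = \frac{1620142310}{383} \left(- \frac{283077}{61}\right) = - \frac{7518443027670}{383}$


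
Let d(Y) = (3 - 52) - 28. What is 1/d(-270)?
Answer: -1/77 ≈ -0.012987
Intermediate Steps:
d(Y) = -77 (d(Y) = -49 - 28 = -77)
1/d(-270) = 1/(-77) = -1/77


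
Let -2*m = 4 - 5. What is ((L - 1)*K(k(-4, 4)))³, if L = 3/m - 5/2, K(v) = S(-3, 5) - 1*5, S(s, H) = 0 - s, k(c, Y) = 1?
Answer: -125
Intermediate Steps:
m = ½ (m = -(4 - 5)/2 = -½*(-1) = ½ ≈ 0.50000)
S(s, H) = -s
K(v) = -2 (K(v) = -1*(-3) - 1*5 = 3 - 5 = -2)
L = 7/2 (L = 3/(½) - 5/2 = 3*2 - 5*½ = 6 - 5/2 = 7/2 ≈ 3.5000)
((L - 1)*K(k(-4, 4)))³ = ((7/2 - 1)*(-2))³ = ((5/2)*(-2))³ = (-5)³ = -125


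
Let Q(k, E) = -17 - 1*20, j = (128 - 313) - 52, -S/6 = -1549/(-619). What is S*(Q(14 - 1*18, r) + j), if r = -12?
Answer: 2546556/619 ≈ 4114.0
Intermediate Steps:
S = -9294/619 (S = -(-9294)/(-619) = -(-9294)*(-1)/619 = -6*1549/619 = -9294/619 ≈ -15.015)
j = -237 (j = -185 - 52 = -237)
Q(k, E) = -37 (Q(k, E) = -17 - 20 = -37)
S*(Q(14 - 1*18, r) + j) = -9294*(-37 - 237)/619 = -9294/619*(-274) = 2546556/619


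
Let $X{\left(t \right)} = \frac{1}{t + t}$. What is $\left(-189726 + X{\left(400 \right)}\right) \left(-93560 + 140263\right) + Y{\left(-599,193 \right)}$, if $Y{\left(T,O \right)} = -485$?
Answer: $- \frac{7088619043697}{800} \approx -8.8608 \cdot 10^{9}$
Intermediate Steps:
$X{\left(t \right)} = \frac{1}{2 t}$
$\left(-189726 + X{\left(400 \right)}\right) \left(-93560 + 140263\right) + Y{\left(-599,193 \right)} = \left(-189726 + \frac{1}{2 \cdot 400}\right) \left(-93560 + 140263\right) - 485 = \left(-189726 + \frac{1}{2} \cdot \frac{1}{400}\right) 46703 - 485 = \left(-189726 + \frac{1}{800}\right) 46703 - 485 = \left(- \frac{151780799}{800}\right) 46703 - 485 = - \frac{7088618655697}{800} - 485 = - \frac{7088619043697}{800}$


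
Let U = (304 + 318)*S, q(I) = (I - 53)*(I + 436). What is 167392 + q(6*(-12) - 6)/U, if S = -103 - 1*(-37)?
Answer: 3435911641/20526 ≈ 1.6739e+5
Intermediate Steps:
S = -66 (S = -103 + 37 = -66)
q(I) = (-53 + I)*(436 + I)
U = -41052 (U = (304 + 318)*(-66) = 622*(-66) = -41052)
167392 + q(6*(-12) - 6)/U = 167392 + (-23108 + (6*(-12) - 6)**2 + 383*(6*(-12) - 6))/(-41052) = 167392 + (-23108 + (-72 - 6)**2 + 383*(-72 - 6))*(-1/41052) = 167392 + (-23108 + (-78)**2 + 383*(-78))*(-1/41052) = 167392 + (-23108 + 6084 - 29874)*(-1/41052) = 167392 - 46898*(-1/41052) = 167392 + 23449/20526 = 3435911641/20526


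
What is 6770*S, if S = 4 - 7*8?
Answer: -352040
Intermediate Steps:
S = -52 (S = 4 - 56 = -52)
6770*S = 6770*(-52) = -352040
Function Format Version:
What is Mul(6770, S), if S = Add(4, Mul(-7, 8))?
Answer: -352040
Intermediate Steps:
S = -52 (S = Add(4, -56) = -52)
Mul(6770, S) = Mul(6770, -52) = -352040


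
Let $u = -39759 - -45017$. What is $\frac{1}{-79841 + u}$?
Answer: $- \frac{1}{74583} \approx -1.3408 \cdot 10^{-5}$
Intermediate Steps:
$u = 5258$ ($u = -39759 + 45017 = 5258$)
$\frac{1}{-79841 + u} = \frac{1}{-79841 + 5258} = \frac{1}{-74583} = - \frac{1}{74583}$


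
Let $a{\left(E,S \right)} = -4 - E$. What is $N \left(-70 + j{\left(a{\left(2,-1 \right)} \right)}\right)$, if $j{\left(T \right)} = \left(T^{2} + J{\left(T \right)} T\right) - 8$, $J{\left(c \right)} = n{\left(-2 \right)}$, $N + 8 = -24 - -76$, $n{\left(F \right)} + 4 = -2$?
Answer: $-264$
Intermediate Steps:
$n{\left(F \right)} = -6$ ($n{\left(F \right)} = -4 - 2 = -6$)
$N = 44$ ($N = -8 - -52 = -8 + \left(-24 + 76\right) = -8 + 52 = 44$)
$J{\left(c \right)} = -6$
$j{\left(T \right)} = -8 + T^{2} - 6 T$ ($j{\left(T \right)} = \left(T^{2} - 6 T\right) - 8 = -8 + T^{2} - 6 T$)
$N \left(-70 + j{\left(a{\left(2,-1 \right)} \right)}\right) = 44 \left(-70 - \left(8 - \left(-4 - 2\right)^{2} + 6 \left(-4 - 2\right)\right)\right) = 44 \left(-70 - \left(-28 - 36\right)\right) = 44 \left(-70 + \left(-8 + 36 + 36\right)\right) = 44 \left(-70 + 64\right) = 44 \left(-6\right) = -264$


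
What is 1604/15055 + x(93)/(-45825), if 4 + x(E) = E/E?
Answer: 4903231/45993025 ≈ 0.10661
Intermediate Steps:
x(E) = -3 (x(E) = -4 + E/E = -4 + 1 = -3)
1604/15055 + x(93)/(-45825) = 1604/15055 - 3/(-45825) = 1604*(1/15055) - 3*(-1/45825) = 1604/15055 + 1/15275 = 4903231/45993025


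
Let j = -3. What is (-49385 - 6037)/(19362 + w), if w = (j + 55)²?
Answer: -27711/11033 ≈ -2.5116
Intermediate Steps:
w = 2704 (w = (-3 + 55)² = 52² = 2704)
(-49385 - 6037)/(19362 + w) = (-49385 - 6037)/(19362 + 2704) = -55422/22066 = -55422*1/22066 = -27711/11033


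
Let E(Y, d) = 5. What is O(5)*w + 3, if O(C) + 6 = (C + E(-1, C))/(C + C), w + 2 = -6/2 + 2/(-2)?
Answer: 33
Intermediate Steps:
w = -6 (w = -2 + (-6/2 + 2/(-2)) = -2 + (-6*1/2 + 2*(-1/2)) = -2 + (-3 - 1) = -2 - 4 = -6)
O(C) = -6 + (5 + C)/(2*C) (O(C) = -6 + (C + 5)/(C + C) = -6 + (5 + C)/((2*C)) = -6 + (5 + C)*(1/(2*C)) = -6 + (5 + C)/(2*C))
O(5)*w + 3 = ((1/2)*(5 - 11*5)/5)*(-6) + 3 = ((1/2)*(1/5)*(5 - 55))*(-6) + 3 = ((1/2)*(1/5)*(-50))*(-6) + 3 = -5*(-6) + 3 = 30 + 3 = 33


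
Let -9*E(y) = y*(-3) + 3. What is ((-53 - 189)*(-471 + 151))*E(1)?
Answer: 0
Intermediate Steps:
E(y) = -⅓ + y/3 (E(y) = -(y*(-3) + 3)/9 = -(-3*y + 3)/9 = -(3 - 3*y)/9 = -⅓ + y/3)
((-53 - 189)*(-471 + 151))*E(1) = ((-53 - 189)*(-471 + 151))*(-⅓ + (⅓)*1) = (-242*(-320))*(-⅓ + ⅓) = 77440*0 = 0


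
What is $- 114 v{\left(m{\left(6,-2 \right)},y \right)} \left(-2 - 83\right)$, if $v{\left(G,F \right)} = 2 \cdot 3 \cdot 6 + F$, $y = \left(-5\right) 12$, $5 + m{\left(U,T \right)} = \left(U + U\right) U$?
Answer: $-232560$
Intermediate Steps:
$m{\left(U,T \right)} = -5 + 2 U^{2}$ ($m{\left(U,T \right)} = -5 + \left(U + U\right) U = -5 + 2 U U = -5 + 2 U^{2}$)
$y = -60$
$v{\left(G,F \right)} = 36 + F$ ($v{\left(G,F \right)} = 6 \cdot 6 + F = 36 + F$)
$- 114 v{\left(m{\left(6,-2 \right)},y \right)} \left(-2 - 83\right) = - 114 \left(36 - 60\right) \left(-2 - 83\right) = \left(-114\right) \left(-24\right) \left(-2 - 83\right) = 2736 \left(-85\right) = -232560$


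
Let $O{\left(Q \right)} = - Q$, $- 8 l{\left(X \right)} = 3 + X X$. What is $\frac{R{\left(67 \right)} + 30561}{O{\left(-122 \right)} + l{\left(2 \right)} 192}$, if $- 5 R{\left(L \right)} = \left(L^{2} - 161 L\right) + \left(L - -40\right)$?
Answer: $- \frac{79498}{115} \approx -691.29$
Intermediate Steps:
$l{\left(X \right)} = - \frac{3}{8} - \frac{X^{2}}{8}$ ($l{\left(X \right)} = - \frac{3 + X X}{8} = - \frac{3 + X^{2}}{8} = - \frac{3}{8} - \frac{X^{2}}{8}$)
$R{\left(L \right)} = -8 + 32 L - \frac{L^{2}}{5}$ ($R{\left(L \right)} = - \frac{\left(L^{2} - 161 L\right) + \left(L - -40\right)}{5} = - \frac{\left(L^{2} - 161 L\right) + \left(L + 40\right)}{5} = - \frac{\left(L^{2} - 161 L\right) + \left(40 + L\right)}{5} = - \frac{40 + L^{2} - 160 L}{5} = -8 + 32 L - \frac{L^{2}}{5}$)
$\frac{R{\left(67 \right)} + 30561}{O{\left(-122 \right)} + l{\left(2 \right)} 192} = \frac{\left(-8 + 32 \cdot 67 - \frac{67^{2}}{5}\right) + 30561}{\left(-1\right) \left(-122\right) + \left(- \frac{3}{8} - \frac{2^{2}}{8}\right) 192} = \frac{\left(-8 + 2144 - \frac{4489}{5}\right) + 30561}{122 + \left(- \frac{3}{8} - \frac{1}{2}\right) 192} = \frac{\frac{6191}{5} + 30561}{122 - 168} = \frac{158996}{5 \left(122 - 168\right)} = \frac{158996}{5 \left(-46\right)} = \frac{158996}{5} \left(- \frac{1}{46}\right) = - \frac{79498}{115}$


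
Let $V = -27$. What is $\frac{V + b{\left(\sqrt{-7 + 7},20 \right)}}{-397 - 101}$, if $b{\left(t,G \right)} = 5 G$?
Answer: $- \frac{73}{498} \approx -0.14659$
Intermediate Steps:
$\frac{V + b{\left(\sqrt{-7 + 7},20 \right)}}{-397 - 101} = \frac{-27 + 5 \cdot 20}{-397 - 101} = \frac{-27 + 100}{-498} = 73 \left(- \frac{1}{498}\right) = - \frac{73}{498}$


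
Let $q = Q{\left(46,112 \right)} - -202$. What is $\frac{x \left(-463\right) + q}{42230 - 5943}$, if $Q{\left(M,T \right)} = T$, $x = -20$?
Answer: $\frac{9574}{36287} \approx 0.26384$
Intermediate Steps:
$q = 314$ ($q = 112 - -202 = 112 + 202 = 314$)
$\frac{x \left(-463\right) + q}{42230 - 5943} = \frac{\left(-20\right) \left(-463\right) + 314}{42230 - 5943} = \frac{9260 + 314}{36287} = 9574 \cdot \frac{1}{36287} = \frac{9574}{36287}$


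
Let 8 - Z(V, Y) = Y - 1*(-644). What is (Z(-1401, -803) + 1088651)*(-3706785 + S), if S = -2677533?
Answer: -6951360356124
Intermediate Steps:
Z(V, Y) = -636 - Y (Z(V, Y) = 8 - (Y - 1*(-644)) = 8 - (Y + 644) = 8 - (644 + Y) = 8 + (-644 - Y) = -636 - Y)
(Z(-1401, -803) + 1088651)*(-3706785 + S) = ((-636 - 1*(-803)) + 1088651)*(-3706785 - 2677533) = ((-636 + 803) + 1088651)*(-6384318) = (167 + 1088651)*(-6384318) = 1088818*(-6384318) = -6951360356124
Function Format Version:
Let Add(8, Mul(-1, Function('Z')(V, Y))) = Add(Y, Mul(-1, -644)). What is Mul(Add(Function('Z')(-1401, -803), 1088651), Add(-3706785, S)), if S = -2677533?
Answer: -6951360356124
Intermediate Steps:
Function('Z')(V, Y) = Add(-636, Mul(-1, Y)) (Function('Z')(V, Y) = Add(8, Mul(-1, Add(Y, Mul(-1, -644)))) = Add(8, Mul(-1, Add(Y, 644))) = Add(8, Mul(-1, Add(644, Y))) = Add(8, Add(-644, Mul(-1, Y))) = Add(-636, Mul(-1, Y)))
Mul(Add(Function('Z')(-1401, -803), 1088651), Add(-3706785, S)) = Mul(Add(Add(-636, Mul(-1, -803)), 1088651), Add(-3706785, -2677533)) = Mul(Add(Add(-636, 803), 1088651), -6384318) = Mul(Add(167, 1088651), -6384318) = Mul(1088818, -6384318) = -6951360356124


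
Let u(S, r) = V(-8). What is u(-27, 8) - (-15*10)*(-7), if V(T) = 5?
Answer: -1045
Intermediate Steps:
u(S, r) = 5
u(-27, 8) - (-15*10)*(-7) = 5 - (-15*10)*(-7) = 5 - (-150)*(-7) = 5 - 1*1050 = 5 - 1050 = -1045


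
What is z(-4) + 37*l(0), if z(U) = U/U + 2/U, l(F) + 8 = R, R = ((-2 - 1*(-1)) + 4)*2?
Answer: -147/2 ≈ -73.500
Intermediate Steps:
R = 6 (R = ((-2 + 1) + 4)*2 = (-1 + 4)*2 = 3*2 = 6)
l(F) = -2 (l(F) = -8 + 6 = -2)
z(U) = 1 + 2/U
z(-4) + 37*l(0) = (2 - 4)/(-4) + 37*(-2) = -¼*(-2) - 74 = ½ - 74 = -147/2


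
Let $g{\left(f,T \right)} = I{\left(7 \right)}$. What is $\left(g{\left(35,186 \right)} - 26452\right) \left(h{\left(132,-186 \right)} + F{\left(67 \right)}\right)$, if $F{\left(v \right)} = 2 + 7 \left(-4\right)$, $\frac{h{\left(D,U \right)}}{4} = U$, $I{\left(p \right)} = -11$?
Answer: $20376510$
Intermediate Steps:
$g{\left(f,T \right)} = -11$
$h{\left(D,U \right)} = 4 U$
$F{\left(v \right)} = -26$ ($F{\left(v \right)} = 2 - 28 = -26$)
$\left(g{\left(35,186 \right)} - 26452\right) \left(h{\left(132,-186 \right)} + F{\left(67 \right)}\right) = \left(-11 - 26452\right) \left(4 \left(-186\right) - 26\right) = - 26463 \left(-744 - 26\right) = \left(-26463\right) \left(-770\right) = 20376510$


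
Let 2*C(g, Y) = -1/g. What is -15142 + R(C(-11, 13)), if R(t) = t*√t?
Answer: -15142 + √22/484 ≈ -15142.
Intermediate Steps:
C(g, Y) = -1/(2*g) (C(g, Y) = (-1/g)/2 = -1/(2*g))
R(t) = t^(3/2)
-15142 + R(C(-11, 13)) = -15142 + (-½/(-11))^(3/2) = -15142 + (-½*(-1/11))^(3/2) = -15142 + (1/22)^(3/2) = -15142 + √22/484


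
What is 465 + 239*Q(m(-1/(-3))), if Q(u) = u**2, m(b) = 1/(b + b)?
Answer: 4011/4 ≈ 1002.8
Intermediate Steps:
m(b) = 1/(2*b)
465 + 239*Q(m(-1/(-3))) = 465 + 239*(1/(2*((-1/(-3)))))**2 = 465 + 239*(1/(2*((-1*(-1/3)))))**2 = 465 + 239*(1/(2*(1/3)))**2 = 465 + 239*((1/2)*3)**2 = 465 + 239*(3/2)**2 = 465 + 239*(9/4) = 465 + 2151/4 = 4011/4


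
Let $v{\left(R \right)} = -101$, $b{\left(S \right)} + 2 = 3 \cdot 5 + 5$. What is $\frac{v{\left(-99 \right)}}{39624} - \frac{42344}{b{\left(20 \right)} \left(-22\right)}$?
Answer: $\frac{139816555}{1307592} \approx 106.93$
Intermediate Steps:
$b{\left(S \right)} = 18$ ($b{\left(S \right)} = -2 + \left(3 \cdot 5 + 5\right) = -2 + \left(15 + 5\right) = -2 + 20 = 18$)
$\frac{v{\left(-99 \right)}}{39624} - \frac{42344}{b{\left(20 \right)} \left(-22\right)} = - \frac{101}{39624} - \frac{42344}{18 \left(-22\right)} = \left(-101\right) \frac{1}{39624} - \frac{42344}{-396} = - \frac{101}{39624} - - \frac{10586}{99} = - \frac{101}{39624} + \frac{10586}{99} = \frac{139816555}{1307592}$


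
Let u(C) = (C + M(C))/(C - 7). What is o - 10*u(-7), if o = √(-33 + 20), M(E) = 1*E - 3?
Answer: -85/7 + I*√13 ≈ -12.143 + 3.6056*I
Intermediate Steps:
M(E) = -3 + E (M(E) = E - 3 = -3 + E)
u(C) = (-3 + 2*C)/(-7 + C) (u(C) = (C + (-3 + C))/(C - 7) = (-3 + 2*C)/(-7 + C))
o = I*√13 (o = √(-13) = I*√13 ≈ 3.6056*I)
o - 10*u(-7) = I*√13 - 10*(-3 + 2*(-7))/(-7 - 7) = I*√13 - 10*(-3 - 14)/(-14) = I*√13 - (-5)*(-17)/7 = I*√13 - 10*17/14 = I*√13 - 85/7 = -85/7 + I*√13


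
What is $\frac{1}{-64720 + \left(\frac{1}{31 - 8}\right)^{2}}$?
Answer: $- \frac{529}{34236879} \approx -1.5451 \cdot 10^{-5}$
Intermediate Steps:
$\frac{1}{-64720 + \left(\frac{1}{31 - 8}\right)^{2}} = \frac{1}{-64720 + \left(\frac{1}{23}\right)^{2}} = \frac{1}{-64720 + \frac{1}{529}} = \frac{1}{- \frac{34236879}{529}} = - \frac{529}{34236879}$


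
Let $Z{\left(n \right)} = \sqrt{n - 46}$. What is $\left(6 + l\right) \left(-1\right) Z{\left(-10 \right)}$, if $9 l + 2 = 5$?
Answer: $- \frac{38 i \sqrt{14}}{3} \approx - 47.394 i$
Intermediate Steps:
$l = \frac{1}{3}$ ($l = - \frac{2}{9} + \frac{1}{9} \cdot 5 = - \frac{2}{9} + \frac{5}{9} = \frac{1}{3} \approx 0.33333$)
$Z{\left(n \right)} = \sqrt{-46 + n}$
$\left(6 + l\right) \left(-1\right) Z{\left(-10 \right)} = \left(6 + \frac{1}{3}\right) \left(-1\right) \sqrt{-46 - 10} = \frac{19}{3} \left(-1\right) \sqrt{-56} = - \frac{19 \cdot 2 i \sqrt{14}}{3} = - \frac{38 i \sqrt{14}}{3}$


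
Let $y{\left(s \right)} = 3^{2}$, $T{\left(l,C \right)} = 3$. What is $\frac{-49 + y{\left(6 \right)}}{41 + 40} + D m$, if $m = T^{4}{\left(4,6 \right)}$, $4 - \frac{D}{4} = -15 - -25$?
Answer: $- \frac{157504}{81} \approx -1944.5$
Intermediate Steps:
$y{\left(s \right)} = 9$
$D = -24$ ($D = 16 - 4 \left(-15 - -25\right) = 16 - 4 \left(-15 + 25\right) = 16 - 40 = -24$)
$m = 81$ ($m = 3^{4} = 81$)
$\frac{-49 + y{\left(6 \right)}}{41 + 40} + D m = \frac{-49 + 9}{41 + 40} - 1944 = - \frac{40}{81} - 1944 = - \frac{157504}{81}$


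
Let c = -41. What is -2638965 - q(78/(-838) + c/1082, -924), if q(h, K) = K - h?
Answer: -1195977051055/453358 ≈ -2.6380e+6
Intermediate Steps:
-2638965 - q(78/(-838) + c/1082, -924) = -2638965 - (-924 - (78/(-838) - 41/1082)) = -2638965 - (-924 - (78*(-1/838) - 41*1/1082)) = -2638965 - (-924 - (-39/419 - 41/1082)) = -2638965 - (-924 - 1*(-59377/453358)) = -2638965 - (-924 + 59377/453358) = -2638965 - 1*(-418843415/453358) = -2638965 + 418843415/453358 = -1195977051055/453358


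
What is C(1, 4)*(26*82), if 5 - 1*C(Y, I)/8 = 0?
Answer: 85280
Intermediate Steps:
C(Y, I) = 40 (C(Y, I) = 40 - 8*0 = 40 + 0 = 40)
C(1, 4)*(26*82) = 40*(26*82) = 40*2132 = 85280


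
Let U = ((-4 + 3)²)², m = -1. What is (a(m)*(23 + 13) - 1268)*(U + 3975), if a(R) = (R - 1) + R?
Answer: -5470976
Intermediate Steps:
a(R) = -1 + 2*R (a(R) = (-1 + R) + R = -1 + 2*R)
U = 1 (U = ((-1)²)² = 1² = 1)
(a(m)*(23 + 13) - 1268)*(U + 3975) = ((-1 + 2*(-1))*(23 + 13) - 1268)*(1 + 3975) = ((-1 - 2)*36 - 1268)*3976 = (-3*36 - 1268)*3976 = (-108 - 1268)*3976 = -1376*3976 = -5470976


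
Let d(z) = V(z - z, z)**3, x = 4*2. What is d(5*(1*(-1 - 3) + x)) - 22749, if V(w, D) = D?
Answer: -14749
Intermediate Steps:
x = 8
d(z) = z**3
d(5*(1*(-1 - 3) + x)) - 22749 = (5*(1*(-1 - 3) + 8))**3 - 22749 = (5*(1*(-4) + 8))**3 - 22749 = (5*(-4 + 8))**3 - 22749 = (5*4)**3 - 22749 = 20**3 - 22749 = 8000 - 22749 = -14749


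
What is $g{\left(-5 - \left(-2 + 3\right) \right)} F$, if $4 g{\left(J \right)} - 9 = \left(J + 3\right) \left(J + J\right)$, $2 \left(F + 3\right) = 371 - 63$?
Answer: $\frac{6795}{4} \approx 1698.8$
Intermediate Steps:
$F = 151$ ($F = -3 + \frac{371 - 63}{2} = -3 + \frac{1}{2} \cdot 308 = -3 + 154 = 151$)
$g{\left(J \right)} = \frac{9}{4} + \frac{J \left(3 + J\right)}{2}$ ($g{\left(J \right)} = \frac{9}{4} + \frac{\left(J + 3\right) \left(J + J\right)}{4} = \frac{9}{4} + \frac{\left(3 + J\right) 2 J}{4} = \frac{9}{4} + \frac{2 J \left(3 + J\right)}{4} = \frac{9}{4} + \frac{J \left(3 + J\right)}{2}$)
$g{\left(-5 - \left(-2 + 3\right) \right)} F = \left(\frac{9}{4} + \frac{\left(-5 - \left(-2 + 3\right)\right)^{2}}{2} + \frac{3 \left(-5 - \left(-2 + 3\right)\right)}{2}\right) 151 = \left(\frac{9}{4} + \frac{\left(-5 - 1\right)^{2}}{2} + \frac{3 \left(-5 - 1\right)}{2}\right) 151 = \left(\frac{9}{4} + \frac{\left(-6\right)^{2}}{2} + \frac{3}{2} \left(-6\right)\right) 151 = \left(\frac{9}{4} + \frac{1}{2} \cdot 36 - 9\right) 151 = \left(\frac{9}{4} + 18 - 9\right) 151 = \frac{45}{4} \cdot 151 = \frac{6795}{4}$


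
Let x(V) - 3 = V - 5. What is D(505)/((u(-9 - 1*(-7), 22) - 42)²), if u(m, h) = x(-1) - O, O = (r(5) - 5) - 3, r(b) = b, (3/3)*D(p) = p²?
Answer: 255025/1764 ≈ 144.57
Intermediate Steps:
D(p) = p²
x(V) = -2 + V (x(V) = 3 + (V - 5) = 3 + (-5 + V) = -2 + V)
O = -3 (O = (5 - 5) - 3 = 0 - 3 = -3)
u(m, h) = 0 (u(m, h) = (-2 - 1) - 1*(-3) = -3 + 3 = 0)
D(505)/((u(-9 - 1*(-7), 22) - 42)²) = 505²/((0 - 42)²) = 255025/((-42)²) = 255025/1764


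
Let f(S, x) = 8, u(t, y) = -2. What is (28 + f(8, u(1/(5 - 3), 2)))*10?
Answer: 360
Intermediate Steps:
(28 + f(8, u(1/(5 - 3), 2)))*10 = (28 + 8)*10 = 36*10 = 360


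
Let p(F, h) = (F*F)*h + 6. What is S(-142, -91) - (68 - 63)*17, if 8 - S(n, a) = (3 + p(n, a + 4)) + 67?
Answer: 1754115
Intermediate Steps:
p(F, h) = 6 + h*F² (p(F, h) = F²*h + 6 = h*F² + 6 = 6 + h*F²)
S(n, a) = -68 - n²*(4 + a) (S(n, a) = 8 - ((3 + (6 + (a + 4)*n²)) + 67) = 8 - ((3 + (6 + (4 + a)*n²)) + 67) = 8 - ((3 + (6 + n²*(4 + a))) + 67) = 8 - ((9 + n²*(4 + a)) + 67) = 8 - (76 + n²*(4 + a)) = 8 + (-76 - n²*(4 + a)) = -68 - n²*(4 + a))
S(-142, -91) - (68 - 63)*17 = (-68 - 1*(-142)²*(4 - 91)) - (68 - 63)*17 = (-68 - 1*20164*(-87)) - 5*17 = (-68 + 1754268) - 1*85 = 1754200 - 85 = 1754115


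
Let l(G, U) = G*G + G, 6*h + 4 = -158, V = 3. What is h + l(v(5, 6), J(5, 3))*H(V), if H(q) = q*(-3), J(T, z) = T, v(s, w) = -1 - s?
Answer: -297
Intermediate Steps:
H(q) = -3*q
h = -27 (h = -2/3 + (1/6)*(-158) = -2/3 - 79/3 = -27)
l(G, U) = G + G**2 (l(G, U) = G**2 + G = G + G**2)
h + l(v(5, 6), J(5, 3))*H(V) = -27 + ((-1 - 1*5)*(1 + (-1 - 1*5)))*(-3*3) = -27 + ((-1 - 5)*(1 + (-1 - 5)))*(-9) = -27 - 6*(1 - 6)*(-9) = -27 - 6*(-5)*(-9) = -27 + 30*(-9) = -27 - 270 = -297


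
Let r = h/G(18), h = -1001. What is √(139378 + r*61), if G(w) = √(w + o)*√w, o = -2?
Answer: √(20070432 - 366366*√2)/12 ≈ 368.48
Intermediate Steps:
G(w) = √w*√(-2 + w) (G(w) = √(w - 2)*√w = √(-2 + w)*√w = √w*√(-2 + w))
r = -1001*√2/24 (r = -1001*√2/(6*√(-2 + 18)) = -1001*√2/24 ≈ -58.984)
√(139378 + r*61) = √(139378 - 1001*√2/24*61) = √(139378 - 61061*√2/24)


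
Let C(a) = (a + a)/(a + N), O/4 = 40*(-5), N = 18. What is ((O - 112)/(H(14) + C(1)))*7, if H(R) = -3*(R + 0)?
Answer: 30324/199 ≈ 152.38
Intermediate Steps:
H(R) = -3*R
O = -800 (O = 4*(40*(-5)) = 4*(-200) = -800)
C(a) = 2*a/(18 + a) (C(a) = (a + a)/(a + 18) = (2*a)/(18 + a) = 2*a/(18 + a))
((O - 112)/(H(14) + C(1)))*7 = ((-800 - 112)/(-3*14 + 2*1/(18 + 1)))*7 = -912/(-42 + 2*1/19)*7 = -912/(-42 + 2*1*(1/19))*7 = -912/(-42 + 2/19)*7 = -912/(-796/19)*7 = -912*(-19/796)*7 = (4332/199)*7 = 30324/199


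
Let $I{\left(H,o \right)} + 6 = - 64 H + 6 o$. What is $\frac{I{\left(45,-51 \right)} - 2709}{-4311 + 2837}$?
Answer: $\frac{5901}{1474} \approx 4.0034$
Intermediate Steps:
$I{\left(H,o \right)} = -6 - 64 H + 6 o$ ($I{\left(H,o \right)} = -6 - \left(- 6 o + 64 H\right) = -6 - 64 H + 6 o$)
$\frac{I{\left(45,-51 \right)} - 2709}{-4311 + 2837} = \frac{\left(-6 - 2880 + 6 \left(-51\right)\right) - 2709}{-4311 + 2837} = \frac{\left(-6 - 2880 - 306\right) - 2709}{-1474} = \left(-3192 - 2709\right) \left(- \frac{1}{1474}\right) = \left(-5901\right) \left(- \frac{1}{1474}\right) = \frac{5901}{1474}$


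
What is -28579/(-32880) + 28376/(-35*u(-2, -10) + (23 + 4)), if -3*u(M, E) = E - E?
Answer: 311258171/295920 ≈ 1051.8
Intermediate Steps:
u(M, E) = 0 (u(M, E) = -(E - E)/3 = -⅓*0 = 0)
-28579/(-32880) + 28376/(-35*u(-2, -10) + (23 + 4)) = -28579/(-32880) + 28376/(-35*0 + (23 + 4)) = -28579*(-1/32880) + 28376/(0 + 27) = 28579/32880 + 28376/27 = 311258171/295920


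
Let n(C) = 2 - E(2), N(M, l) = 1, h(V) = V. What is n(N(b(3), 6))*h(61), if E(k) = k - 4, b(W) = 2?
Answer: 244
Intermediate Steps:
E(k) = -4 + k
n(C) = 4 (n(C) = 2 - (-4 + 2) = 2 - 1*(-2) = 2 + 2 = 4)
n(N(b(3), 6))*h(61) = 4*61 = 244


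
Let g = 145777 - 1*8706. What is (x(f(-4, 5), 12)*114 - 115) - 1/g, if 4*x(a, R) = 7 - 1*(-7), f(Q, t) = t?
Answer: 38928163/137071 ≈ 284.00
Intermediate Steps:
x(a, R) = 7/2 (x(a, R) = (7 - 1*(-7))/4 = (7 + 7)/4 = (¼)*14 = 7/2)
g = 137071 (g = 145777 - 8706 = 137071)
(x(f(-4, 5), 12)*114 - 115) - 1/g = ((7/2)*114 - 115) - 1/137071 = (399 - 115) - 1*1/137071 = 284 - 1/137071 = 38928163/137071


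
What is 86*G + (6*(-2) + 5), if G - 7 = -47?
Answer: -3447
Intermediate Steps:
G = -40 (G = 7 - 47 = -40)
86*G + (6*(-2) + 5) = 86*(-40) + (6*(-2) + 5) = -3440 + (-12 + 5) = -3440 - 7 = -3447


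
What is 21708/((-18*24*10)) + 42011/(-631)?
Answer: -1807271/25240 ≈ -71.603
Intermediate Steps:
21708/((-18*24*10)) + 42011/(-631) = 21708/((-432*10)) + 42011*(-1/631) = 21708/(-4320) - 42011/631 = 21708*(-1/4320) - 42011/631 = -201/40 - 42011/631 = -1807271/25240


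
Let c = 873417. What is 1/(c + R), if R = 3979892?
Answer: 1/4853309 ≈ 2.0604e-7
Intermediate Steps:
1/(c + R) = 1/(873417 + 3979892) = 1/4853309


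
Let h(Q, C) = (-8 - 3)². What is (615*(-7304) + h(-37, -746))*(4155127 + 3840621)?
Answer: -35915612700572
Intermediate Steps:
h(Q, C) = 121 (h(Q, C) = (-11)² = 121)
(615*(-7304) + h(-37, -746))*(4155127 + 3840621) = (615*(-7304) + 121)*(4155127 + 3840621) = (-4491960 + 121)*7995748 = -4491839*7995748 = -35915612700572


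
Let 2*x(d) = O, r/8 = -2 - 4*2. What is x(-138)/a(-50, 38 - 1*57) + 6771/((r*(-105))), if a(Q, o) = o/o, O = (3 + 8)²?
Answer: 171657/2800 ≈ 61.306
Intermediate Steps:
r = -80 (r = 8*(-2 - 4*2) = 8*(-2 - 8) = 8*(-10) = -80)
O = 121 (O = 11² = 121)
x(d) = 121/2 (x(d) = (½)*121 = 121/2)
a(Q, o) = 1
x(-138)/a(-50, 38 - 1*57) + 6771/((r*(-105))) = (121/2)/1 + 6771/((-80*(-105))) = (121/2)*1 + 6771/8400 = 121/2 + 6771*(1/8400) = 121/2 + 2257/2800 = 171657/2800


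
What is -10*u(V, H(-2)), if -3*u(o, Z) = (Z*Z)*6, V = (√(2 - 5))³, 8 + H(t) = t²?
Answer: 320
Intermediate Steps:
H(t) = -8 + t²
V = -3*I*√3 (V = (√(-3))³ = (I*√3)³ = -3*I*√3 ≈ -5.1962*I)
u(o, Z) = -2*Z² (u(o, Z) = -Z*Z*6/3 = -Z²*6/3 = -2*Z²)
-10*u(V, H(-2)) = -(-20)*(-8 + (-2)²)² = -(-20)*(-8 + 4)² = -(-20)*(-4)² = -(-20)*16 = -10*(-32) = 320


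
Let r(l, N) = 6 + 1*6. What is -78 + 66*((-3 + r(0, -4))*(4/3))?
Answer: 714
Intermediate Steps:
r(l, N) = 12 (r(l, N) = 6 + 6 = 12)
-78 + 66*((-3 + r(0, -4))*(4/3)) = -78 + 66*((-3 + 12)*(4/3)) = -78 + 66*(9*(4*(⅓))) = -78 + 66*(9*(4/3)) = -78 + 66*12 = -78 + 792 = 714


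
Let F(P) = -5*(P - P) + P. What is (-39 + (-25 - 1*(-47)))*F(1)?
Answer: -17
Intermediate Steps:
F(P) = P (F(P) = -5*0 + P = 0 + P = P)
(-39 + (-25 - 1*(-47)))*F(1) = (-39 + (-25 - 1*(-47)))*1 = (-39 + (-25 + 47))*1 = (-39 + 22)*1 = -17*1 = -17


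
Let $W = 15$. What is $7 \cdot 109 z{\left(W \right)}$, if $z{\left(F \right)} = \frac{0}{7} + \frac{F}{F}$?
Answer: $763$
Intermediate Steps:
$z{\left(F \right)} = 1$ ($z{\left(F \right)} = 0 \cdot \frac{1}{7} + 1 = 0 + 1 = 1$)
$7 \cdot 109 z{\left(W \right)} = 7 \cdot 109 \cdot 1 = 763 \cdot 1 = 763$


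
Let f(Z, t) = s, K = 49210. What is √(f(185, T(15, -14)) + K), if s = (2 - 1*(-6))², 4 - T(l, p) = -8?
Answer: √49274 ≈ 221.98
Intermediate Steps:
T(l, p) = 12 (T(l, p) = 4 - 1*(-8) = 4 + 8 = 12)
s = 64 (s = (2 + 6)² = 8² = 64)
f(Z, t) = 64
√(f(185, T(15, -14)) + K) = √(64 + 49210) = √49274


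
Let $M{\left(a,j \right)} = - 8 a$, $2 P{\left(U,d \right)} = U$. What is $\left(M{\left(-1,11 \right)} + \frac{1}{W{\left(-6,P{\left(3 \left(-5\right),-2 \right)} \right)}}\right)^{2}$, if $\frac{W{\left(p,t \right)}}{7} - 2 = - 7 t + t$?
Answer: $\frac{6932689}{108241} \approx 64.049$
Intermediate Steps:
$P{\left(U,d \right)} = \frac{U}{2}$
$W{\left(p,t \right)} = 14 - 42 t$ ($W{\left(p,t \right)} = 14 + 7 \left(- 7 t + t\right) = 14 + 7 \left(- 6 t\right) = 14 - 42 t$)
$\left(M{\left(-1,11 \right)} + \frac{1}{W{\left(-6,P{\left(3 \left(-5\right),-2 \right)} \right)}}\right)^{2} = \left(\left(-8\right) \left(-1\right) + \frac{1}{14 - 42 \frac{3 \left(-5\right)}{2}}\right)^{2} = \left(8 + \frac{1}{14 - 42 \cdot \frac{1}{2} \left(-15\right)}\right)^{2} = \left(8 + \frac{1}{14 - -315}\right)^{2} = \left(8 + \frac{1}{14 + 315}\right)^{2} = \left(8 + \frac{1}{329}\right)^{2} = \left(\frac{2633}{329}\right)^{2} = \frac{6932689}{108241}$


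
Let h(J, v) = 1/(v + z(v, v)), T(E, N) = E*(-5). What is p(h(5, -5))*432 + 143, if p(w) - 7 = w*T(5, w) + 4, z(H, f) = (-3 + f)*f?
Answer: 32105/7 ≈ 4586.4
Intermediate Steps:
z(H, f) = f*(-3 + f)
T(E, N) = -5*E
h(J, v) = 1/(v + v*(-3 + v))
p(w) = 11 - 25*w (p(w) = 7 + (w*(-5*5) + 4) = 7 + (w*(-25) + 4) = 7 + (-25*w + 4) = 7 + (4 - 25*w) = 11 - 25*w)
p(h(5, -5))*432 + 143 = (11 - 25/((-5)*(-2 - 5)))*432 + 143 = (11 - (-5)/(-7))*432 + 143 = (11 - (-5)*(-1)/7)*432 + 143 = (11 - 25*1/35)*432 + 143 = (11 - 5/7)*432 + 143 = (72/7)*432 + 143 = 31104/7 + 143 = 32105/7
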